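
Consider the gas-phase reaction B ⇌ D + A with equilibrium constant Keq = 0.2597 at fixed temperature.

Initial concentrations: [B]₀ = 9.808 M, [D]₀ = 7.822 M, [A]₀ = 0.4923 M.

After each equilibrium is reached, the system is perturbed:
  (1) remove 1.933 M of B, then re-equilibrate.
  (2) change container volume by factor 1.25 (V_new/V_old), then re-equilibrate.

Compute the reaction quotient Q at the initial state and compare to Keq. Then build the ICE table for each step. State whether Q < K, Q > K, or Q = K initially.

Q₀ = 0.3926 vs Keq = 0.2597 ⇒ Q>K, reverse
Step 1:
                    B           D           A
  init          9.808       7.822      0.4923
  Δ            0.1548     -0.1548     -0.1548
  eq            9.963       7.667      0.3375
  solve Keq expr → x = -0.1548; check Q = 0.2597
Then remove 1.933 M of B.
Step 2:
                    B           D           A
  init           8.03       7.667      0.3375
  Δ            0.0612     -0.0612     -0.0612
  eq            8.091       7.606      0.2763
  solve Keq expr → x = -0.0612; check Q = 0.2597
Then change container volume by factor 1.25 (V_new/V_old).
Step 3:
                    B           D           A
  init          6.473       6.085       0.221
  Δ          -0.05081     0.05081     0.05081
  eq            6.422       6.136      0.2718
  solve Keq expr → x = 0.05081; check Q = 0.2597

Q₀ = 0.3926; Q > K (proceeds reverse)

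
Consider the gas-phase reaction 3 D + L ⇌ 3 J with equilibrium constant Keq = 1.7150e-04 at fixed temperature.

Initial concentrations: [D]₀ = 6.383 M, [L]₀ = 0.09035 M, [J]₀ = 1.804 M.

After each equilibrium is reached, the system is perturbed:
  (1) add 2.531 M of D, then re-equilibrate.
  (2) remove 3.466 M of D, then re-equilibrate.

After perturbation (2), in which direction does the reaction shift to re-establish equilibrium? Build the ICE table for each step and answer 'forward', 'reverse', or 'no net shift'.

Direction: reverse

Q₀ = 0.2499 vs Keq = 1.7150e-04 ⇒ Q>K, reverse
Step 1:
                   D          L          J
  Initial      6.383    0.09035      1.804
  Change       1.443     0.4811     -1.443
  Equil        7.826     0.5714     0.3608
  solve Keq expr → x = -0.4811; check Q = 1.7150e-04
Then add 2.531 M of D.
Step 2:
                   D          L          J
  Initial      10.36     0.5714     0.3608
  Change     -0.1024   -0.03412     0.1024
  Equil        10.25     0.5373     0.4632
  solve Keq expr → x = 0.03412; check Q = 1.7150e-04
Then remove 3.466 M of D.
Step 3:
                   D          L          J
  Initial      6.789     0.5373     0.4632
  Change      0.1413    0.04709    -0.1413
  Equil         6.93     0.5844     0.3219
  solve Keq expr → x = -0.04709; check Q = 1.7150e-04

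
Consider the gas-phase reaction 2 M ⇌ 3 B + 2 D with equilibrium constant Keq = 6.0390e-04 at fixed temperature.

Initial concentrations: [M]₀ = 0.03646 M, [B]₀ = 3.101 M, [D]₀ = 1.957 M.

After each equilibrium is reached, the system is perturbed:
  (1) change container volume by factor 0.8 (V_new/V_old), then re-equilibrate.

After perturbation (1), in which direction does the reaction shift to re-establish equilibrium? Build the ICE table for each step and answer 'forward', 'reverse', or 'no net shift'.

Direction: reverse

Q₀ = 8.5912e+04 vs Keq = 6.0390e-04 ⇒ Q>K, reverse
Step 1:
                    M           B           D
  Initial     0.03646       3.101       1.957
  Change         1.79      -2.685       -1.79
  Equil         1.826      0.4162      0.1671
  solve Keq expr → x = -0.8949; check Q = 6.0390e-04
Then change container volume by factor 0.8 (V_new/V_old).
Step 2:
                    M           B           D
  Initial       2.283      0.5203      0.2089
  Change      0.03286    -0.04929    -0.03286
  Equil         2.316       0.471      0.1761
  solve Keq expr → x = -0.01643; check Q = 6.0390e-04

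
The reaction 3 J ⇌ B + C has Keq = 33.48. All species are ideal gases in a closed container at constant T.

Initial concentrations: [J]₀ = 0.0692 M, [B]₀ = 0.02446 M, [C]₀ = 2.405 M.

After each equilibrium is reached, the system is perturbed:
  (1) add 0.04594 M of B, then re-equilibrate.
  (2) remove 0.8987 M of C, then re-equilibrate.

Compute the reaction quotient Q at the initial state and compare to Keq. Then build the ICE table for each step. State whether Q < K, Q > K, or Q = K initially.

Q₀ = 177.5; Q > K (proceeds reverse)

Q₀ = 177.5 vs Keq = 33.48 ⇒ Q>K, reverse
Step 1:
                   J          B          C
  I           0.0692    0.02446      2.405
  C          0.03108   -0.01036   -0.01036
  E           0.1003     0.0141      2.395
  solve Keq expr → x = -0.01036; check Q = 33.48
Then add 0.04594 M of B.
Step 2:
                   J          B          C
  I           0.1003    0.06004      2.395
  C          0.04653   -0.01551   -0.01551
  E           0.1468    0.04453      2.379
  solve Keq expr → x = -0.01551; check Q = 33.48
Then remove 0.8987 M of C.
Step 3:
                   J          B          C
  I           0.1468    0.04453       1.48
  C         -0.01639   0.005462   0.005462
  E           0.1304    0.04999      1.486
  solve Keq expr → x = 0.005462; check Q = 33.48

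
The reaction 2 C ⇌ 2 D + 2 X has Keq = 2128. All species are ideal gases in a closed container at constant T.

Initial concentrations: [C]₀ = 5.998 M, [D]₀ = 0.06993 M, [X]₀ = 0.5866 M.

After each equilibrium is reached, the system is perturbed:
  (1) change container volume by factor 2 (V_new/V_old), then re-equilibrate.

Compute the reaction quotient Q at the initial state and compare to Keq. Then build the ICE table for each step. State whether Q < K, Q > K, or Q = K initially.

Q₀ = 4.6773e-05; Q < K (proceeds forward)

Q₀ = 4.6773e-05 vs Keq = 2128 ⇒ Q<K, forward
Step 1:
                  C         D         X
  init        5.998   0.06993    0.5866
  Δ           -5.31      5.31      5.31
  eq         0.6878      5.38     5.897
  solve Keq expr → x = 2.655; check Q = 2128
Then change container volume by factor 2 (V_new/V_old).
Step 2:
                  C         D         X
  init       0.3439      2.69     2.948
  Δ         -0.1528    0.1528    0.1528
  eq         0.1911     2.843     3.101
  solve Keq expr → x = 0.07638; check Q = 2128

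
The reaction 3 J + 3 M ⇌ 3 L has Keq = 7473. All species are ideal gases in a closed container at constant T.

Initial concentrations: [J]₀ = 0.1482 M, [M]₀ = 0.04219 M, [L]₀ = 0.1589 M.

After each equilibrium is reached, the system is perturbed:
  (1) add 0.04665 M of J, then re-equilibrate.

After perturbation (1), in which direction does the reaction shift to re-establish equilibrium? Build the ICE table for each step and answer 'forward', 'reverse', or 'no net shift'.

Q₀ = 1.6413e+04 vs Keq = 7473 ⇒ Q>K, reverse
Step 1:
                    J           M           L
  I            0.1482     0.04219      0.1589
  C          0.007528    0.007528   -0.007528
  E            0.1557     0.04972      0.1514
  solve Keq expr → x = -0.002509; check Q = 7473
Then add 0.04665 M of J.
Step 2:
                    J           M           L
  I            0.2024     0.04972      0.1514
  C         -0.007852   -0.007852    0.007852
  E            0.1945     0.04187      0.1592
  solve Keq expr → x = 0.002617; check Q = 7473

Direction: forward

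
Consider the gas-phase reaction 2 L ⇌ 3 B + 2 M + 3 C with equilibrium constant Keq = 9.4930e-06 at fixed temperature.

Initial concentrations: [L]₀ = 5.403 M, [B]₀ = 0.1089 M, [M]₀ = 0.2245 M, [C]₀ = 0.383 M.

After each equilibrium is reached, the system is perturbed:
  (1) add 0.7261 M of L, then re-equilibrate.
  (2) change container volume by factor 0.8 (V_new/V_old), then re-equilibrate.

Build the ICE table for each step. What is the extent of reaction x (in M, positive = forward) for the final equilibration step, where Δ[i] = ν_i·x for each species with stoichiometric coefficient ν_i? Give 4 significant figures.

Q₀ = 1.2527e-07 vs Keq = 9.4930e-06 ⇒ Q<K, forward
Step 1:
                   L          B          M          C
  init         5.403     0.1089     0.2245      0.383
  Δ          -0.0989     0.1483     0.0989     0.1483
  eq           5.304     0.2572     0.3234     0.5313
  solve Keq expr → x = 0.04945; check Q = 9.4930e-06
Then add 0.7261 M of L.
Step 2:
                   L          B          M          C
  init          6.03     0.2572     0.3234     0.5313
  Δ        -0.008041    0.01206   0.008041    0.01206
  eq           6.022     0.2693     0.3314     0.5434
  solve Keq expr → x = 0.004021; check Q = 9.4930e-06
Then change container volume by factor 0.8 (V_new/V_old).
Step 3:
                   L          B          M          C
  init         7.528     0.3366     0.4143     0.6793
  Δ          0.04872   -0.07308   -0.04872   -0.07308
  eq           7.576     0.2635     0.3656     0.6062
  solve Keq expr → x = -0.02436; check Q = 9.4930e-06

x = -0.02436 M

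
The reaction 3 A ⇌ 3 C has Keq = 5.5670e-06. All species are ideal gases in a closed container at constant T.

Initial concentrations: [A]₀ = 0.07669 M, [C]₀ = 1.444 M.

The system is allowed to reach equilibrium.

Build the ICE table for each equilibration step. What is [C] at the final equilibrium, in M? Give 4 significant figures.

Q₀ = 6676 vs Keq = 5.5670e-06 ⇒ Q>K, reverse
Step 1:
                  A         C
  Initial   0.07669     1.444
  Change      1.418    -1.418
  Equil       1.494   0.02648
  solve Keq expr → x = -0.4725; check Q = 5.5670e-06

[C]_eq = 0.02648 M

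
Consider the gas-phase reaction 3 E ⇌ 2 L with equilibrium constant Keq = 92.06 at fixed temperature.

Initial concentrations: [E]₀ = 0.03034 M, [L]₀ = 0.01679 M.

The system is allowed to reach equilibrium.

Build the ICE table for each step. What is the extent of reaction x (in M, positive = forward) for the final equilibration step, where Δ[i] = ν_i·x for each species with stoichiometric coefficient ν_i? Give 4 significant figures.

Q₀ = 10.09 vs Keq = 92.06 ⇒ Q<K, forward
Step 1:
                    E           L
  Initial     0.03034     0.01679
  Change     -0.01163    0.007756
  Equil       0.01871     0.02455
  solve Keq expr → x = 0.003878; check Q = 92.06

x = 0.003878 M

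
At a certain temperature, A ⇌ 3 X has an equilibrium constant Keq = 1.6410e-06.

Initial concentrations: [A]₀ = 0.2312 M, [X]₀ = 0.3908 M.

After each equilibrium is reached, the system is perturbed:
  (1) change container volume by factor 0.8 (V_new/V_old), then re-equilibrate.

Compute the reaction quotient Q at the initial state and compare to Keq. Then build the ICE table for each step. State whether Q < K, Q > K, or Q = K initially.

Q₀ = 0.2582 vs Keq = 1.6410e-06 ⇒ Q>K, reverse
Step 1:
                   A          X
  I           0.2312     0.3908
  C           0.1275    -0.3824
  E           0.3587    0.00838
  solve Keq expr → x = -0.1275; check Q = 1.6410e-06
Then change container volume by factor 0.8 (V_new/V_old).
Step 2:
                   A          X
  I           0.4483    0.01048
  C       4.8159e-04  -0.001445
  E           0.4488   0.009031
  solve Keq expr → x = -4.8159e-04; check Q = 1.6410e-06

Q₀ = 0.2582; Q > K (proceeds reverse)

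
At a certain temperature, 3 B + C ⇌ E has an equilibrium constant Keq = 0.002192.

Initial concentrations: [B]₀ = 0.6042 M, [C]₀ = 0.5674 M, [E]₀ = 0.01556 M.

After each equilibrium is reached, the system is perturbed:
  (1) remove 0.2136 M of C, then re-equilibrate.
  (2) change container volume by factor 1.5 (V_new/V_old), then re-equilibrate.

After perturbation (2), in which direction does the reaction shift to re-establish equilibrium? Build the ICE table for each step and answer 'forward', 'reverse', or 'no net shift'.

Q₀ = 0.1243 vs Keq = 0.002192 ⇒ Q>K, reverse
Step 1:
                    B           C           E
  I            0.6042      0.5674     0.01556
  C           0.04563     0.01521    -0.01521
  E            0.6498      0.5826  3.5044e-04
  solve Keq expr → x = -0.01521; check Q = 0.002192
Then remove 0.2136 M of C.
Step 2:
                    B           C           E
  I            0.6498       0.369  3.5044e-04
  C        3.8403e-04  1.2801e-04 -1.2801e-04
  E            0.6502      0.3691  2.2243e-04
  solve Keq expr → x = -1.2801e-04; check Q = 0.002192
Then change container volume by factor 1.5 (V_new/V_old).
Step 3:
                    B           C           E
  I            0.4335      0.2461  1.4829e-04
  C        3.1271e-04  1.0424e-04 -1.0424e-04
  E            0.4338      0.2462  4.4051e-05
  solve Keq expr → x = -1.0424e-04; check Q = 0.002192

Direction: reverse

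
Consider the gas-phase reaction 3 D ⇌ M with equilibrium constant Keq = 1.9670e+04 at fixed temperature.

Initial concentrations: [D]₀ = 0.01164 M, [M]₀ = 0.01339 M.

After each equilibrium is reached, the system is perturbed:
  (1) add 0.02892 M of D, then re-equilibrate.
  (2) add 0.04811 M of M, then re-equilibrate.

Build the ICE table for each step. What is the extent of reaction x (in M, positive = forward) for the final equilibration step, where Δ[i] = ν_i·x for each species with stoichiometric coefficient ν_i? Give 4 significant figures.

x = -0.001557 M

Q₀ = 8490 vs Keq = 1.9670e+04 ⇒ Q<K, forward
Step 1:
                  D         M
  Initial   0.01164   0.01339
  Change  -0.002654 8.8453e-04
  Equil    0.008986   0.01427
  solve Keq expr → x = 8.8453e-04; check Q = 1.9670e+04
Then add 0.02892 M of D.
Step 2:
                  D         M
  Initial   0.03791   0.01427
  Change   -0.02731  0.009105
  Equil     0.01059   0.02338
  solve Keq expr → x = 0.009105; check Q = 1.9670e+04
Then add 0.04811 M of M.
Step 3:
                  D         M
  Initial   0.01059   0.07149
  Change    0.00467 -0.001557
  Equil     0.01526   0.06993
  solve Keq expr → x = -0.001557; check Q = 1.9670e+04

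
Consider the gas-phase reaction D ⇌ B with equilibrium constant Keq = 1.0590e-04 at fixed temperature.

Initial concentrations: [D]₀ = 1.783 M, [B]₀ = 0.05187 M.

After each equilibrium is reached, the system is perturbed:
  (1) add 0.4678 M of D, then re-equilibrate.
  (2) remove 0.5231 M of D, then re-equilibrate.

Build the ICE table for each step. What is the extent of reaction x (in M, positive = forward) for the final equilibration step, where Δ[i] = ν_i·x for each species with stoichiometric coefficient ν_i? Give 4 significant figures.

x = -5.5390e-05 M

Q₀ = 0.02909 vs Keq = 1.0590e-04 ⇒ Q>K, reverse
Step 1:
                   D          B
  Initial      1.783    0.05187
  Change     0.05168   -0.05168
  Equil        1.835 1.9429e-04
  solve Keq expr → x = -0.05168; check Q = 1.0590e-04
Then add 0.4678 M of D.
Step 2:
                   D          B
  Initial      2.302 1.9429e-04
  Change  -4.9535e-05 4.9535e-05
  Equil        2.302 2.4383e-04
  solve Keq expr → x = 4.9535e-05; check Q = 1.0590e-04
Then remove 0.5231 M of D.
Step 3:
                   D          B
  Initial      1.779 2.4383e-04
  Change  5.5390e-05 -5.5390e-05
  Equil        1.779 1.8844e-04
  solve Keq expr → x = -5.5390e-05; check Q = 1.0590e-04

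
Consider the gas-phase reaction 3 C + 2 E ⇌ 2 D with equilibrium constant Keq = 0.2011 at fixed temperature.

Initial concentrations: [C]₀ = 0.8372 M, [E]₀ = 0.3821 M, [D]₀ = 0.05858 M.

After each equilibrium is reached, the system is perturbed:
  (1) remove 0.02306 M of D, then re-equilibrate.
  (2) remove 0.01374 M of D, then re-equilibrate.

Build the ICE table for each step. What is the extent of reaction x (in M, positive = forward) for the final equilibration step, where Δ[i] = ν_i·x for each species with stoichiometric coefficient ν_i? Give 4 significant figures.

Q₀ = 0.04006 vs Keq = 0.2011 ⇒ Q<K, forward
Step 1:
                  C         E         D
  Initial    0.8372    0.3821   0.05858
  Change    -0.0661  -0.04406   0.04406
  Equil      0.7711     0.338    0.1026
  solve Keq expr → x = 0.02203; check Q = 0.2011
Then remove 0.02306 M of D.
Step 2:
                  C         E         D
  Initial    0.7711     0.338   0.07958
  Change   -0.02178  -0.01452   0.01452
  Equil      0.7493    0.3235    0.0941
  solve Keq expr → x = 0.00726; check Q = 0.2011
Then remove 0.01374 M of D.
Step 3:
                  C         E         D
  Initial    0.7493    0.3235   0.08036
  Change   -0.01317 -0.008782  0.008782
  Equil      0.7362    0.3147   0.08915
  solve Keq expr → x = 0.004391; check Q = 0.2011

x = 0.004391 M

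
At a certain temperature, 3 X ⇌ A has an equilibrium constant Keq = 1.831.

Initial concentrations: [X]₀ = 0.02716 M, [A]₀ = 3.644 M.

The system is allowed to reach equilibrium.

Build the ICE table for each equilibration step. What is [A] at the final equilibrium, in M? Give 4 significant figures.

Q₀ = 1.8188e+05 vs Keq = 1.831 ⇒ Q>K, reverse
Step 1:
                   X          A
  Initial    0.02716      3.644
  Change       1.184    -0.3945
  Equil        1.211      3.249
  solve Keq expr → x = -0.3945; check Q = 1.831

[A]_eq = 3.249 M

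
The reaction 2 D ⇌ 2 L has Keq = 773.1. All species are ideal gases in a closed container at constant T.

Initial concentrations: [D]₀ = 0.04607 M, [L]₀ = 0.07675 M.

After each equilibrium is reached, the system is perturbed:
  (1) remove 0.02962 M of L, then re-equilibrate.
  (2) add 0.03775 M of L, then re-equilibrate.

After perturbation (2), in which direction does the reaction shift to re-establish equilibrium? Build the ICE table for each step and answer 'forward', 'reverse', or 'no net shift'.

Q₀ = 2.775 vs Keq = 773.1 ⇒ Q<K, forward
Step 1:
                  D         L
  init      0.04607   0.07675
  Δ        -0.04181   0.04181
  eq       0.004264    0.1186
  solve Keq expr → x = 0.0209; check Q = 773.1
Then remove 0.02962 M of L.
Step 2:
                  D         L
  init     0.004264   0.08894
  Δ       -0.001028  0.001028
  eq       0.003236   0.08996
  solve Keq expr → x = 5.1415e-04; check Q = 773.1
Then add 0.03775 M of L.
Step 3:
                  D         L
  init     0.003236    0.1277
  Δ        0.001311 -0.001311
  eq       0.004546    0.1264
  solve Keq expr → x = -6.5528e-04; check Q = 773.1

Direction: reverse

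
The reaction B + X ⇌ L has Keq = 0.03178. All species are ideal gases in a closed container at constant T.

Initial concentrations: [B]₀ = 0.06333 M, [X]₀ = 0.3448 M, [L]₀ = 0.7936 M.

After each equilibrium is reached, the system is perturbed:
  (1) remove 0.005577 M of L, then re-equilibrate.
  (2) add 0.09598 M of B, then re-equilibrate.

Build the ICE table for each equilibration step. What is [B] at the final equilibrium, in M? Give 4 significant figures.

[B]_eq = 0.9153 M

Q₀ = 36.34 vs Keq = 0.03178 ⇒ Q>K, reverse
Step 1:
                    B           X           L
  Initial     0.06333      0.3448      0.7936
  Change       0.7644      0.7644     -0.7644
  Equil        0.8278       1.109     0.02918
  solve Keq expr → x = -0.7644; check Q = 0.03178
Then remove 0.005577 M of L.
Step 2:
                    B           X           L
  Initial      0.8278       1.109      0.0236
  Change    -0.005254   -0.005254    0.005254
  Equil        0.8225       1.104     0.02886
  solve Keq expr → x = 0.005254; check Q = 0.03178
Then add 0.09598 M of B.
Step 3:
                    B           X           L
  Initial      0.9185       1.104     0.02886
  Change    -0.003164   -0.003164    0.003164
  Equil        0.9153       1.101     0.03202
  solve Keq expr → x = 0.003164; check Q = 0.03178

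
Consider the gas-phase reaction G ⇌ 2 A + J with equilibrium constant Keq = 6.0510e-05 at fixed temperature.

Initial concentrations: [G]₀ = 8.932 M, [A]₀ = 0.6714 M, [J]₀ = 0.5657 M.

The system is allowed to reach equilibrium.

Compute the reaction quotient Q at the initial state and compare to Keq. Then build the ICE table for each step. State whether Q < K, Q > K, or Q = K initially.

Q₀ = 0.02855; Q > K (proceeds reverse)

Q₀ = 0.02855 vs Keq = 6.0510e-05 ⇒ Q>K, reverse
Step 1:
                   G          A          J
  init         8.932     0.6714     0.5657
  Δ           0.3122    -0.6244    -0.3122
  eq           9.244    0.04698     0.2535
  solve Keq expr → x = -0.3122; check Q = 6.0510e-05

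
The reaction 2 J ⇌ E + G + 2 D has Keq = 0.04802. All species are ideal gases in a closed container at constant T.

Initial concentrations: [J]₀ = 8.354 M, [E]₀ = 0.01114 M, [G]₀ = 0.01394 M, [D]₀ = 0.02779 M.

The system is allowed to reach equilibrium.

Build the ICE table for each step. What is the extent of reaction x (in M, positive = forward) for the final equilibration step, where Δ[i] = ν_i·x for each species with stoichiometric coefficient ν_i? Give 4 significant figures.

x = 0.8417 M

Q₀ = 1.7184e-09 vs Keq = 0.04802 ⇒ Q<K, forward
Step 1:
                  J         E         G         D
  init        8.354   0.01114   0.01394   0.02779
  Δ          -1.683    0.8417    0.8417     1.683
  eq          6.671    0.8528    0.8556     1.711
  solve Keq expr → x = 0.8417; check Q = 0.04802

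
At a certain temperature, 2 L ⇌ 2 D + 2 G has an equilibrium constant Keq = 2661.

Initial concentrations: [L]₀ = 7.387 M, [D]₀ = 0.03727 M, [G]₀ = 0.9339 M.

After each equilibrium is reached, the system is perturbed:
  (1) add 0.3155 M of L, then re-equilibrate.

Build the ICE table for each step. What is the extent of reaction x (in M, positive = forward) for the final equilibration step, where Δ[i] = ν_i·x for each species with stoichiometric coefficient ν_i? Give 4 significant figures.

Q₀ = 2.2202e-05 vs Keq = 2661 ⇒ Q<K, forward
Step 1:
                    L           D           G
  Initial       7.387     0.03727      0.9339
  Change       -6.457       6.457       6.457
  Equil        0.9304       6.494       7.391
  solve Keq expr → x = 3.228; check Q = 2661
Then add 0.3155 M of L.
Step 2:
                    L           D           G
  Initial       1.246       6.494       7.391
  Change      -0.2477      0.2477      0.2477
  Equil        0.9982       6.742       7.638
  solve Keq expr → x = 0.1238; check Q = 2661

x = 0.1238 M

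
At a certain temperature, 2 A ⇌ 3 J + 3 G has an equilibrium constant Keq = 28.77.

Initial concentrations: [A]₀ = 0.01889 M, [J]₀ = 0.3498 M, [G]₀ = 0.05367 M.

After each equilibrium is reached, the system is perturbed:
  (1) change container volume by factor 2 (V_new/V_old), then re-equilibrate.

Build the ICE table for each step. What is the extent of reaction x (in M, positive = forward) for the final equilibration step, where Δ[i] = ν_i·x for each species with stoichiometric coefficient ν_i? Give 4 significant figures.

x = 1.8312e-04 M

Q₀ = 0.01854 vs Keq = 28.77 ⇒ Q<K, forward
Step 1:
                   A          J          G
  I          0.01889     0.3498    0.05367
  C         -0.01791    0.02686    0.02686
  E       9.8485e-04     0.3767    0.08053
  solve Keq expr → x = 0.008953; check Q = 28.77
Then change container volume by factor 2 (V_new/V_old).
Step 2:
                   A          J          G
  I       4.9242e-04     0.1883    0.04026
  C       -3.6624e-04 5.4936e-04 5.4936e-04
  E       1.2618e-04     0.1889    0.04081
  solve Keq expr → x = 1.8312e-04; check Q = 28.77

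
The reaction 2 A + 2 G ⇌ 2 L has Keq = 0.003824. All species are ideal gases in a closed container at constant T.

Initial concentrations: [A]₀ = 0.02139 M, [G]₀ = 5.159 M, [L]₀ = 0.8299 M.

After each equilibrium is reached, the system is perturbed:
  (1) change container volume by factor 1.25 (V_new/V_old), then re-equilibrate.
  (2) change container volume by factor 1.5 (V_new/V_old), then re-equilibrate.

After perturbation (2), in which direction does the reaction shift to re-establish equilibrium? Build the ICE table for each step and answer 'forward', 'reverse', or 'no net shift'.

Direction: reverse

Q₀ = 56.56 vs Keq = 0.003824 ⇒ Q>K, reverse
Step 1:
                   A          G          L
  init       0.02139      5.159     0.8299
  Δ           0.6062     0.6062    -0.6062
  eq          0.6276      5.765     0.2237
  solve Keq expr → x = -0.3031; check Q = 0.003824
Then change container volume by factor 1.25 (V_new/V_old).
Step 2:
                   A          G          L
  init         0.502      4.612      0.179
  Δ          0.02716    0.02716   -0.02716
  eq          0.5292      4.639     0.1518
  solve Keq expr → x = -0.01358; check Q = 0.003824
Then change container volume by factor 1.5 (V_new/V_old).
Step 3:
                   A          G          L
  init        0.3528      3.093     0.1012
  Δ          0.02777    0.02777   -0.02777
  eq          0.3806      3.121    0.07344
  solve Keq expr → x = -0.01389; check Q = 0.003824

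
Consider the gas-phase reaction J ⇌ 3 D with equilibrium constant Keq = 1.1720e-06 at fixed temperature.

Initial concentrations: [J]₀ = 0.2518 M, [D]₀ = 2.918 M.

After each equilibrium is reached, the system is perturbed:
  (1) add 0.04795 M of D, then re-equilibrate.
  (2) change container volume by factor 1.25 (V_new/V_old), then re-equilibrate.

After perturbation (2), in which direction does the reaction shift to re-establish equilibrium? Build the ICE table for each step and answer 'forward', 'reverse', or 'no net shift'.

Q₀ = 98.67 vs Keq = 1.1720e-06 ⇒ Q>K, reverse
Step 1:
                  J         D
  I          0.2518     2.918
  C          0.9689    -2.907
  E           1.221   0.01127
  solve Keq expr → x = -0.9689; check Q = 1.1720e-06
Then add 0.04795 M of D.
Step 2:
                  J         D
  I           1.221   0.05922
  C         0.01597   -0.0479
  E           1.237   0.01132
  solve Keq expr → x = -0.01597; check Q = 1.1720e-06
Then change container volume by factor 1.25 (V_new/V_old).
Step 3:
                  J         D
  I          0.9893  0.009054
  C       -4.8348e-04   0.00145
  E          0.9889    0.0105
  solve Keq expr → x = 4.8348e-04; check Q = 1.1720e-06

Direction: forward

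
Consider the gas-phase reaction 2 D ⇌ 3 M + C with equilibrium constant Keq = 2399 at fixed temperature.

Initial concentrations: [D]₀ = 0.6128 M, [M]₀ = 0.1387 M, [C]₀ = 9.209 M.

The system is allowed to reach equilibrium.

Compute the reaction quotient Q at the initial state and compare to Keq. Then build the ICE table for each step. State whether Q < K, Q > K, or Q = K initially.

Q₀ = 0.06543; Q < K (proceeds forward)

Q₀ = 0.06543 vs Keq = 2399 ⇒ Q<K, forward
Step 1:
                   D          M          C
  I           0.6128     0.1387      9.209
  C          -0.5529     0.8294     0.2765
  E          0.05989     0.9681      9.485
  solve Keq expr → x = 0.2765; check Q = 2399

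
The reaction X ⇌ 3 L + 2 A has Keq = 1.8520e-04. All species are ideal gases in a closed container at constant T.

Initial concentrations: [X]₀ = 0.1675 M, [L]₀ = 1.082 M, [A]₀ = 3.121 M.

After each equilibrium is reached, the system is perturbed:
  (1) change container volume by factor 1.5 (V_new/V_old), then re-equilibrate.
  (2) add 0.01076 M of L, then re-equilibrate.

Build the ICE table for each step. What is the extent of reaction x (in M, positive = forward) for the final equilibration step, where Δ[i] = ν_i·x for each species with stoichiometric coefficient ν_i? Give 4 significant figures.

Q₀ = 73.66 vs Keq = 1.8520e-04 ⇒ Q>K, reverse
Step 1:
                  X         L         A
  Initial    0.1675     1.082     3.121
  Change     0.3522    -1.057   -0.7044
  Equil      0.5197   0.02545     2.417
  solve Keq expr → x = -0.3522; check Q = 1.8520e-04
Then change container volume by factor 1.5 (V_new/V_old).
Step 2:
                  X         L         A
  Initial    0.3465   0.01697     1.611
  Change  -0.003986   0.01196  0.007972
  Equil      0.3425   0.02892     1.619
  solve Keq expr → x = 0.003986; check Q = 1.8520e-04
Then add 0.01076 M of L.
Step 3:
                  X         L         A
  Initial    0.3425   0.03968     1.619
  Change   0.003526  -0.01058 -0.007051
  Equil       0.346   0.02911     1.612
  solve Keq expr → x = -0.003526; check Q = 1.8520e-04

x = -0.003526 M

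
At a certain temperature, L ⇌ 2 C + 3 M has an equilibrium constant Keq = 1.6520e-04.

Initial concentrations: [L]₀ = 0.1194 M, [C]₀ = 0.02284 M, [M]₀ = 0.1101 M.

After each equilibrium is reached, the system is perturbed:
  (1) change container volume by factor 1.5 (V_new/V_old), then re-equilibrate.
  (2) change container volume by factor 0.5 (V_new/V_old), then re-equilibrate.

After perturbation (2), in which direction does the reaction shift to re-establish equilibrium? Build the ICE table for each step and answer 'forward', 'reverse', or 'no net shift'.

Q₀ = 5.8311e-06 vs Keq = 1.6520e-04 ⇒ Q<K, forward
Step 1:
                  L         C         M
  Initial    0.1194   0.02284    0.1101
  Change   -0.01869   0.03738   0.05607
  Equil      0.1007   0.06022    0.1662
  solve Keq expr → x = 0.01869; check Q = 1.6520e-04
Then change container volume by factor 1.5 (V_new/V_old).
Step 2:
                  L         C         M
  Initial   0.06714   0.04015    0.1108
  Change   -0.00955    0.0191   0.02865
  Equil     0.05759   0.05925    0.1394
  solve Keq expr → x = 0.00955; check Q = 1.6520e-04
Then change container volume by factor 0.5 (V_new/V_old).
Step 3:
                  L         C         M
  Initial    0.1152    0.1185    0.2789
  Change    0.02967  -0.05935  -0.08902
  Equil      0.1449   0.05914    0.1898
  solve Keq expr → x = -0.02967; check Q = 1.6520e-04

Direction: reverse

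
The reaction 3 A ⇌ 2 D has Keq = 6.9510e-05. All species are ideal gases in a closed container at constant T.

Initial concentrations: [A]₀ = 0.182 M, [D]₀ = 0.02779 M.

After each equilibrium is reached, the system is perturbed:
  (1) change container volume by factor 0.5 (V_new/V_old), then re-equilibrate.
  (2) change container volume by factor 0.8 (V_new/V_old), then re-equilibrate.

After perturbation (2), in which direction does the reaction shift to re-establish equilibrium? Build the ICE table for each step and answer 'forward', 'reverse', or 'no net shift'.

Q₀ = 0.1281 vs Keq = 6.9510e-05 ⇒ Q>K, reverse
Step 1:
                   A          D
  I            0.182    0.02779
  C          0.04037   -0.02692
  E           0.2224 8.7428e-04
  solve Keq expr → x = -0.01346; check Q = 6.9510e-05
Then change container volume by factor 0.5 (V_new/V_old).
Step 2:
                   A          D
  I           0.4447   0.001749
  C        -0.001073 7.1533e-04
  E           0.4437   0.002464
  solve Keq expr → x = 3.5767e-04; check Q = 6.9510e-05
Then change container volume by factor 0.8 (V_new/V_old).
Step 3:
                   A          D
  I           0.5546    0.00308
  C       -5.3778e-04 3.5852e-04
  E           0.5541   0.003438
  solve Keq expr → x = 1.7926e-04; check Q = 6.9510e-05

Direction: forward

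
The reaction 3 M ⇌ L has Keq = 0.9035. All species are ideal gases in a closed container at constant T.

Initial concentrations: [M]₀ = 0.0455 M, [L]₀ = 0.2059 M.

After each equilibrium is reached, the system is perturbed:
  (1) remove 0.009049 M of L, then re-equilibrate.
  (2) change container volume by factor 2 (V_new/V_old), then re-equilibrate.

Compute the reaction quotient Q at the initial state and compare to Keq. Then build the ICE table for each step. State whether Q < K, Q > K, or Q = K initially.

Q₀ = 2186 vs Keq = 0.9035 ⇒ Q>K, reverse
Step 1:
                  M         L
  init       0.0455    0.2059
  Δ          0.3915   -0.1305
  eq          0.437    0.0754
  solve Keq expr → x = -0.1305; check Q = 0.9035
Then remove 0.009049 M of L.
Step 2:
                  M         L
  init        0.437   0.06635
  Δ        -0.01079  0.003598
  eq         0.4262   0.06995
  solve Keq expr → x = 0.003598; check Q = 0.9035
Then change container volume by factor 2 (V_new/V_old).
Step 3:
                  M         L
  init       0.2131   0.03497
  Δ         0.05354  -0.01785
  eq         0.2666   0.01713
  solve Keq expr → x = -0.01785; check Q = 0.9035

Q₀ = 2186; Q > K (proceeds reverse)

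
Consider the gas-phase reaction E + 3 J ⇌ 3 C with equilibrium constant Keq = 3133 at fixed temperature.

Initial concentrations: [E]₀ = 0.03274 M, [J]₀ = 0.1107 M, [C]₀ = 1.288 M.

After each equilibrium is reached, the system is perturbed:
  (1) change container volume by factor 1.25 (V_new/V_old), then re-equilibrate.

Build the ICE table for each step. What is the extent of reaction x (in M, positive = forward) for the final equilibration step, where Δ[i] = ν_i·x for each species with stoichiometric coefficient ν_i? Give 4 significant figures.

Q₀ = 4.8109e+04 vs Keq = 3133 ⇒ Q>K, reverse
Step 1:
                  E         J         C
  I         0.03274    0.1107     1.288
  C         0.03116   0.09349  -0.09349
  E          0.0639    0.2042     1.195
  solve Keq expr → x = -0.03116; check Q = 3133
Then change container volume by factor 1.25 (V_new/V_old).
Step 2:
                  E         J         C
  I         0.05112    0.1634    0.9556
  C        0.002712  0.008135 -0.008135
  E         0.05383    0.1715    0.9475
  solve Keq expr → x = -0.002712; check Q = 3133

x = -0.002712 M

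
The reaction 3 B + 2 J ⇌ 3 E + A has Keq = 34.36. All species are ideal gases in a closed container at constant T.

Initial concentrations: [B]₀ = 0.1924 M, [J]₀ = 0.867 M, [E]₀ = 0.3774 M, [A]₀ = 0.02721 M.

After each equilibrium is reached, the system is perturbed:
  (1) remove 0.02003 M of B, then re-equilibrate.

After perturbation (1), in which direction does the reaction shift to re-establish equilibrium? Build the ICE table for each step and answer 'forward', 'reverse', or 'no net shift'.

Q₀ = 0.2732 vs Keq = 34.36 ⇒ Q<K, forward
Step 1:
                   B          J          E          A
  I           0.1924      0.867     0.3774    0.02721
  C          -0.1196   -0.07971     0.1196    0.03985
  E          0.07284     0.7873      0.497    0.06706
  solve Keq expr → x = 0.03985; check Q = 34.36
Then remove 0.02003 M of B.
Step 2:
                   B          J          E          A
  I          0.05281     0.7873      0.497    0.06706
  C          0.01535    0.01023   -0.01535  -0.005116
  E          0.06816     0.7975     0.4816    0.06195
  solve Keq expr → x = -0.005116; check Q = 34.36

Direction: reverse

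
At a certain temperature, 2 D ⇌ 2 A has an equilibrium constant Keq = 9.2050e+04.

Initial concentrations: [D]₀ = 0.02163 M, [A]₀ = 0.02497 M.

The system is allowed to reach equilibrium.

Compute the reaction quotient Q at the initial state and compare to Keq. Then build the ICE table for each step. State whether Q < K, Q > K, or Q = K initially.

Q₀ = 1.333 vs Keq = 9.2050e+04 ⇒ Q<K, forward
Step 1:
                   D          A
  Initial    0.02163    0.02497
  Change    -0.02148    0.02148
  Equil   1.5309e-04    0.04645
  solve Keq expr → x = 0.01074; check Q = 9.2050e+04

Q₀ = 1.333; Q < K (proceeds forward)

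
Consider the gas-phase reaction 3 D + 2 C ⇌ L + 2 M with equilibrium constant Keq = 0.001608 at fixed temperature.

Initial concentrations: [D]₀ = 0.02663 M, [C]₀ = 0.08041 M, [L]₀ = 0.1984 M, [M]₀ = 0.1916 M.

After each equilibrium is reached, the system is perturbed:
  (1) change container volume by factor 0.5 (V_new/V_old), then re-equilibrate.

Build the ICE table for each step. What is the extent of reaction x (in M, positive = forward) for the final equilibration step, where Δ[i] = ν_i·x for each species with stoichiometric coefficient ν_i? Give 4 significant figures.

Q₀ = 5.9648e+04 vs Keq = 0.001608 ⇒ Q>K, reverse
Step 1:
                  D         C         L         M
  I         0.02663   0.08041    0.1984    0.1916
  C          0.2791     0.186  -0.09302    -0.186
  E          0.3057    0.2664    0.1054  0.005563
  solve Keq expr → x = -0.09302; check Q = 0.001608
Then change container volume by factor 0.5 (V_new/V_old).
Step 2:
                  D         C         L         M
  I          0.6114    0.5329    0.2108   0.01113
  C        -0.01456 -0.009706  0.004853  0.009706
  E          0.5968    0.5232    0.2156   0.02083
  solve Keq expr → x = 0.004853; check Q = 0.001608

x = 0.004853 M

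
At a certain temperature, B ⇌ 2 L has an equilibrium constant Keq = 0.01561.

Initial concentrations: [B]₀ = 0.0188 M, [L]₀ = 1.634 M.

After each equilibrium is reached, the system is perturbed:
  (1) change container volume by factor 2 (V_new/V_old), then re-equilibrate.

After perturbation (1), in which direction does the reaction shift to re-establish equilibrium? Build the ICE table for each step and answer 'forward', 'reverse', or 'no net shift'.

Direction: forward

Q₀ = 142 vs Keq = 0.01561 ⇒ Q>K, reverse
Step 1:
                   B          L
  I           0.0188      1.634
  C           0.7618     -1.524
  E           0.7806     0.1104
  solve Keq expr → x = -0.7618; check Q = 0.01561
Then change container volume by factor 2 (V_new/V_old).
Step 2:
                   B          L
  I           0.3903    0.05519
  C         -0.01088    0.02177
  E           0.3794    0.07696
  solve Keq expr → x = 0.01088; check Q = 0.01561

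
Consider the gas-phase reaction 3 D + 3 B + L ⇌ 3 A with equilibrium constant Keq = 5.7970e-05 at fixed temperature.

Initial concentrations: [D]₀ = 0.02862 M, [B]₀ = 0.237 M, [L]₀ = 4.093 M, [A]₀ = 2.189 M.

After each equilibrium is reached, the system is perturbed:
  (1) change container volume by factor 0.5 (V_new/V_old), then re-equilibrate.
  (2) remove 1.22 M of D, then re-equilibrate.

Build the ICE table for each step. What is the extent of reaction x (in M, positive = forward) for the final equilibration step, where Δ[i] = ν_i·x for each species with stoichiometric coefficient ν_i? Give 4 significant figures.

x = -0.08305 M

Q₀ = 8.2119e+06 vs Keq = 5.7970e-05 ⇒ Q>K, reverse
Step 1:
                   D          B          L          A
  init       0.02862      0.237      4.093      2.189
  Δ            1.917      1.917     0.6389     -1.917
  eq           1.945      2.154      4.732     0.2722
  solve Keq expr → x = -0.6389; check Q = 5.7970e-05
Then change container volume by factor 0.5 (V_new/V_old).
Step 2:
                   D          B          L          A
  init         3.891      4.308      9.464     0.5445
  Δ          -0.5039    -0.5039     -0.168     0.5039
  eq           3.387      3.804      9.296      1.048
  solve Keq expr → x = 0.168; check Q = 5.7970e-05
Then remove 1.22 M of D.
Step 3:
                   D          B          L          A
  init         2.167      3.804      9.296      1.048
  Δ           0.2492     0.2492    0.08305    -0.2492
  eq           2.416      4.053      9.379     0.7992
  solve Keq expr → x = -0.08305; check Q = 5.7970e-05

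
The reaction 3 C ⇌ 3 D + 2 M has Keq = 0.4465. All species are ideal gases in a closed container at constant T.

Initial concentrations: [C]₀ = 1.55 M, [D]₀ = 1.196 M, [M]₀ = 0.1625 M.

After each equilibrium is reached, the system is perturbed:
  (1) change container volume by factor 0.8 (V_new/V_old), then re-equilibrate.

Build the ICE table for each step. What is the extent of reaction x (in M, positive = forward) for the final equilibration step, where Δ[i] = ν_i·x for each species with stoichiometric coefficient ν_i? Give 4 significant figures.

x = -0.02393 M

Q₀ = 0.01213 vs Keq = 0.4465 ⇒ Q<K, forward
Step 1:
                   C          D          M
  I             1.55      1.196     0.1625
  C          -0.3872     0.3872     0.2581
  E            1.163      1.583     0.4206
  solve Keq expr → x = 0.1291; check Q = 0.4465
Then change container volume by factor 0.8 (V_new/V_old).
Step 2:
                   C          D          M
  I            1.454      1.979     0.5258
  C          0.07178   -0.07178   -0.04785
  E            1.525      1.907     0.4779
  solve Keq expr → x = -0.02393; check Q = 0.4465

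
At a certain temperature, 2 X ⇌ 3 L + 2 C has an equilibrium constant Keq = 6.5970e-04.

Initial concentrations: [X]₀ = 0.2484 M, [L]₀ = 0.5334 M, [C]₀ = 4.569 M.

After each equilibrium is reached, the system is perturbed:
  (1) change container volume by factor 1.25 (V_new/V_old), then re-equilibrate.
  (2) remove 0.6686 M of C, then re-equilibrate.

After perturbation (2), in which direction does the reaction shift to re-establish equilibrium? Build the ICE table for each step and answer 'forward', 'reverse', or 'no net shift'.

Direction: forward

Q₀ = 51.35 vs Keq = 6.5970e-04 ⇒ Q>K, reverse
Step 1:
                   X          L          C
  Initial     0.2484     0.5334      4.569
  Change        0.34      -0.51      -0.34
  Equil       0.5884    0.02337      4.229
  solve Keq expr → x = -0.17; check Q = 6.5970e-04
Then change container volume by factor 1.25 (V_new/V_old).
Step 2:
                   X          L          C
  Initial     0.4707     0.0187      3.383
  Change    -0.00304    0.00456    0.00304
  Equil       0.4677    0.02326      3.386
  solve Keq expr → x = 0.00152; check Q = 6.5970e-04
Then remove 0.6686 M of C.
Step 3:
                   X          L          C
  Initial     0.4677    0.02326      2.718
  Change   -0.002378   0.003567   0.002378
  Equil       0.4653    0.02683       2.72
  solve Keq expr → x = 0.001189; check Q = 6.5970e-04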